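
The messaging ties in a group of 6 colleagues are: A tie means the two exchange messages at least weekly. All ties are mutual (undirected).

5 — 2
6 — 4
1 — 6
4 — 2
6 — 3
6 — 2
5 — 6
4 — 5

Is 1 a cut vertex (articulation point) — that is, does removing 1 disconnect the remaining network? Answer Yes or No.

No

Even without 1, every remaining node can still reach every other (the residual graph is connected), so 1 is not a cut vertex.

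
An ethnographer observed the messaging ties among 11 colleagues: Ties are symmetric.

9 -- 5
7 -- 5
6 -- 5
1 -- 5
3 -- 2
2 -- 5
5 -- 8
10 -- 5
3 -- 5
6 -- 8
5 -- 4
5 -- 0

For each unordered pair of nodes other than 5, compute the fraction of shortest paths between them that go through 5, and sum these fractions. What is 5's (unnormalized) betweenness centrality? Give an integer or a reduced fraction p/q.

Pairs whose geodesics pass through 5 — 4–10: 1; 4–7: 1; 4–1: 1; 4–3: 1; 4–6: 1; 4–2: 1; 4–9: 1; 4–0: 1; 4–8: 1; 10–7: 1; 10–1: 1; 10–3: 1; 10–6: 1; 10–2: 1 … (+29 more pairs).
All other pairs contribute 0.
Summing the contributions gives betweenness(5) = 43.

43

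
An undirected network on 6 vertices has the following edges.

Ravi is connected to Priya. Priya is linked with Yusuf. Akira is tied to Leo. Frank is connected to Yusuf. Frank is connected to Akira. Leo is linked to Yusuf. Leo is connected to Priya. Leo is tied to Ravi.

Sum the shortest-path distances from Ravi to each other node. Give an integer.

9

Distances from Ravi: Akira:2, Frank:3, Leo:1, Priya:1, Yusuf:2.
Sum = 2 + 3 + 1 + 1 + 2 = 9.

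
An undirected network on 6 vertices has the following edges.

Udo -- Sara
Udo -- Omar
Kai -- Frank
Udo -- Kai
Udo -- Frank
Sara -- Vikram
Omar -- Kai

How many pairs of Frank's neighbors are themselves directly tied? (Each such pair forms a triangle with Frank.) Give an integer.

1

Frank's neighbors: Kai and Udo.
Neighbor pairs that are themselves tied: Frank–Kai–Udo. Each forms one triangle with Frank, for 1 in total.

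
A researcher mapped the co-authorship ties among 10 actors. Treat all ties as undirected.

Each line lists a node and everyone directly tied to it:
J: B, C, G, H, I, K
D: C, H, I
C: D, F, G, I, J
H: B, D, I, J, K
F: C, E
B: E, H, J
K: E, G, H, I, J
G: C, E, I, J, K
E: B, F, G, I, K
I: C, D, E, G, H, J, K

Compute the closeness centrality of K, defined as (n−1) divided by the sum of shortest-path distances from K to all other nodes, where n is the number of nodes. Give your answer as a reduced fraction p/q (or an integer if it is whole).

9/13

Distances from K: B:2, C:2, D:2, E:1, F:2, G:1, H:1, I:1, J:1. Sum = 13.
n = 10, so closeness = 9/13.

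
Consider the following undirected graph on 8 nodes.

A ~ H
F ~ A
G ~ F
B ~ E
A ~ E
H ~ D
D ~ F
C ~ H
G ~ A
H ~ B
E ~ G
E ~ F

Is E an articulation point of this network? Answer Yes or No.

Even without E, every remaining node can still reach every other (the residual graph is connected), so E is not a cut vertex.

No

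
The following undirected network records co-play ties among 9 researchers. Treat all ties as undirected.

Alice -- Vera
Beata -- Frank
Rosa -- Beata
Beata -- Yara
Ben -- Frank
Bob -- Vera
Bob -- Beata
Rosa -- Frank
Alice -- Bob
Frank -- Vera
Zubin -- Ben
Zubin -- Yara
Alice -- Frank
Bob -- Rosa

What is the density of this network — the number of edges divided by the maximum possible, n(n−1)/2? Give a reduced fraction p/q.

7/18

There are 14 edges and 9 nodes, so the maximum possible is C(9,2) = 36.
Density = 14/36 = 7/18.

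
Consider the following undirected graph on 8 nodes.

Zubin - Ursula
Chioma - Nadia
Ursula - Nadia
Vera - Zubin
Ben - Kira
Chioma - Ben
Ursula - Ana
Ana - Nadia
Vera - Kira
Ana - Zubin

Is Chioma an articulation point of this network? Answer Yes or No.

No

Even without Chioma, every remaining node can still reach every other (the residual graph is connected), so Chioma is not a cut vertex.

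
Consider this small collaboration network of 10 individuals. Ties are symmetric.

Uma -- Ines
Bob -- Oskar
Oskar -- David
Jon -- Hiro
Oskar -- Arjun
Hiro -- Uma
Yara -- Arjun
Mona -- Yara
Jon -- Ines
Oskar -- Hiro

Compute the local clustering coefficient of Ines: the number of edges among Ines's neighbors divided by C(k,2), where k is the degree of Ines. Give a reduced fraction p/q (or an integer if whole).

0

Ines's neighbors: Jon and Uma (k = 2).
Possible neighbor pairs: C(2,2) = 1. Edges among them: none → e = 0.
Clustering(Ines) = 0/1.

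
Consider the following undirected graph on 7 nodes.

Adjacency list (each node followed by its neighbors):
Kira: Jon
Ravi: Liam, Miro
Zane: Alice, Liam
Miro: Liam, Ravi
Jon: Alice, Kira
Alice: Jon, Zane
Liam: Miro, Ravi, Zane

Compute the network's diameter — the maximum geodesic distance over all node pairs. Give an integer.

Eccentricity of each node (its greatest distance to any other): Alice:3, Jon:4, Kira:5, Liam:4, Miro:5, Ravi:5, Zane:3.
The maximum eccentricity is 5, realized for instance by the pair Kira–Miro via Kira – Jon – Alice – Zane – Liam – Miro. So the diameter is 5.

5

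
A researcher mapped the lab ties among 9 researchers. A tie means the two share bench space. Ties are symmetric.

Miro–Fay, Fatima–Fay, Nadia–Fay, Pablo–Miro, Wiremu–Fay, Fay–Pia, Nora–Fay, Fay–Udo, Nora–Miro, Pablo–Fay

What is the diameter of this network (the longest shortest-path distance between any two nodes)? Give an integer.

2

Eccentricity of each node (its greatest distance to any other): Fatima:2, Fay:1, Miro:2, Nadia:2, Nora:2, Pablo:2, Pia:2, Udo:2, Wiremu:2.
The maximum eccentricity is 2, realized for instance by the pair Fatima–Miro via Fatima – Fay – Miro. So the diameter is 2.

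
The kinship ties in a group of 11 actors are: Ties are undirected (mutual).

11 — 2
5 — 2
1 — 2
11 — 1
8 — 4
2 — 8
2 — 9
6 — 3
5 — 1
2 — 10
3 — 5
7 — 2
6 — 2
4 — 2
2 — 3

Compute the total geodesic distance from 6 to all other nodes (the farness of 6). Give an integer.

Distances from 6: 1:2, 2:1, 3:1, 4:2, 5:2, 7:2, 8:2, 9:2, 10:2, 11:2.
Sum = 2 + 1 + 1 + 2 + 2 + 2 + 2 + 2 + 2 + 2 = 18.

18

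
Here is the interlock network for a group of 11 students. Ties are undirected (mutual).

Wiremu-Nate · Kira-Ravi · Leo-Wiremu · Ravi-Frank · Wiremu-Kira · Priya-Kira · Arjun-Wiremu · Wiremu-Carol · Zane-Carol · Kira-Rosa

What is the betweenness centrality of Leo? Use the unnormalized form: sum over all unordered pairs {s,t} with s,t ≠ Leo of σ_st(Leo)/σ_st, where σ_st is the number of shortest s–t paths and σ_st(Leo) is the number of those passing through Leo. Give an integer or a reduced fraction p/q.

0

No shortest path between any pair of other nodes passes through Leo.
Summing the contributions gives betweenness(Leo) = 0.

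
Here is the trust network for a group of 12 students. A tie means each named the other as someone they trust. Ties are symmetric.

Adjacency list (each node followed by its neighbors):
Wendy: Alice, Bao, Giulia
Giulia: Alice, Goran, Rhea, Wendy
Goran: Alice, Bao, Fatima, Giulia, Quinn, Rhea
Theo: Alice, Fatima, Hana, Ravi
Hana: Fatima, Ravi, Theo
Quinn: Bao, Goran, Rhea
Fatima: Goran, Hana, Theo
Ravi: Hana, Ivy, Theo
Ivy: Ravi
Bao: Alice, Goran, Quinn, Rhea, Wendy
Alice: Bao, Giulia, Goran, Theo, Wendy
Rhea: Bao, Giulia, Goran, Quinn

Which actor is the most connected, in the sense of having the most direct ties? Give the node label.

Goran

Degrees — Alice:5, Bao:5, Fatima:3, Giulia:4, Goran:6, Hana:3, Ivy:1, Quinn:3, Ravi:3, Rhea:4, Theo:4, Wendy:3.
The maximum is 6, attained only by Goran.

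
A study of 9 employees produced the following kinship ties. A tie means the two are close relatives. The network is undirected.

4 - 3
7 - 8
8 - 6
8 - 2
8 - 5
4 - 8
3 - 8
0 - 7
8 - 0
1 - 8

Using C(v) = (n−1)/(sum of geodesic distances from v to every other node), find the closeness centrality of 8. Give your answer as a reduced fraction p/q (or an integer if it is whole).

1

Distances from 8: 0:1, 1:1, 2:1, 3:1, 4:1, 5:1, 6:1, 7:1. Sum = 8.
n = 9, so closeness = 8/8 = 1.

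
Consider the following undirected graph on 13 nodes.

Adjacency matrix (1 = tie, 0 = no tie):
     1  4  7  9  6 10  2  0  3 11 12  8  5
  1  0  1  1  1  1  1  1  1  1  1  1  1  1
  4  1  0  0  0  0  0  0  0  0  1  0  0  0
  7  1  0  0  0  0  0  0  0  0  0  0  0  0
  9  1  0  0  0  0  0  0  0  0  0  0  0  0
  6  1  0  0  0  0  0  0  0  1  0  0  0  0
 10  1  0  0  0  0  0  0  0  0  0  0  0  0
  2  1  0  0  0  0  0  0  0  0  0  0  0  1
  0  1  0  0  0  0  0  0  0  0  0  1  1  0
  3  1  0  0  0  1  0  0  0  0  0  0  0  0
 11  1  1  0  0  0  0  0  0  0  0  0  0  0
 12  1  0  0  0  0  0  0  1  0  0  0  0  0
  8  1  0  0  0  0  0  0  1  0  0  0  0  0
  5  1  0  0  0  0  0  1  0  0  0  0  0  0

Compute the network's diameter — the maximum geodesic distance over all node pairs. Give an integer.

2

Eccentricity of each node (its greatest distance to any other): 0:2, 1:1, 2:2, 3:2, 4:2, 5:2, 6:2, 7:2, 8:2, 9:2, 10:2, 11:2, 12:2.
The maximum eccentricity is 2, realized for instance by the pair 4–7 via 4 – 1 – 7. So the diameter is 2.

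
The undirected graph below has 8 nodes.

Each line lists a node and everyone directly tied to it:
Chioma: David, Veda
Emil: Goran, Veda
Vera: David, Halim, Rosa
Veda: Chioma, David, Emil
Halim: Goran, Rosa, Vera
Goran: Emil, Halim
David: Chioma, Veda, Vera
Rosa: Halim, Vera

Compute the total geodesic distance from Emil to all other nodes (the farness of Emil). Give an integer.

14

Distances from Emil: Chioma:2, David:2, Goran:1, Halim:2, Rosa:3, Veda:1, Vera:3.
Sum = 2 + 2 + 1 + 2 + 3 + 1 + 3 = 14.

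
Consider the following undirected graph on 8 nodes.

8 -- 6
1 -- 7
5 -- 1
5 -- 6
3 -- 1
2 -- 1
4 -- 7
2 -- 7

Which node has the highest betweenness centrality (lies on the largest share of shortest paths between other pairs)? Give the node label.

Unnormalized betweenness of each node: 1:15, 2:0, 3:0, 4:0, 5:10, 6:6, 7:6, 8:0.
1 has the largest value, 15, making it the main broker — the node through which the most shortest paths run.

1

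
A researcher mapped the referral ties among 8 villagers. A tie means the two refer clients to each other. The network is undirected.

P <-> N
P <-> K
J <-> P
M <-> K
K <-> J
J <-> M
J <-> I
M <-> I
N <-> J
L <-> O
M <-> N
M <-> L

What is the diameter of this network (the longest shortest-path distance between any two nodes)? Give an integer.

4

Eccentricity of each node (its greatest distance to any other): I:3, J:3, K:3, L:3, M:2, N:3, O:4, P:4.
The maximum eccentricity is 4, realized for instance by the pair P–O via P – J – M – L – O. So the diameter is 4.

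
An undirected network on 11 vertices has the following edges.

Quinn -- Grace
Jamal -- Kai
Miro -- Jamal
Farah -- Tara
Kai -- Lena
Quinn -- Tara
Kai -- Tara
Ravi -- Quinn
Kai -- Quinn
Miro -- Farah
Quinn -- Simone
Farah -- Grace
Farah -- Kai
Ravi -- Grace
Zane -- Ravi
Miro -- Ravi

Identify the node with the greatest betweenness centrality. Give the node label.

Quinn

Unnormalized betweenness of each node: Farah:9/2, Grace:5/3, Jamal:1, Kai:41/3, Lena:0, Miro:4, Quinn:67/4, Ravi:47/4, Simone:0, Tara:2/3, Zane:0.
Quinn has the largest value, 67/4, making it the main broker — the node through which the most shortest paths run.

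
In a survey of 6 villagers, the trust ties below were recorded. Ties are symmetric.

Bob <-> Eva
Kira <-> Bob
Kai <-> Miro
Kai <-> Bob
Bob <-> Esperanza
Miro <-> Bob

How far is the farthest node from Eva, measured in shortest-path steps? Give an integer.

Distances from Eva: Bob:1, Esperanza:2, Kai:2, Kira:2, Miro:2.
The largest is 2 (to Miro, Kira, Kai, and Esperanza), so the eccentricity of Eva is 2.

2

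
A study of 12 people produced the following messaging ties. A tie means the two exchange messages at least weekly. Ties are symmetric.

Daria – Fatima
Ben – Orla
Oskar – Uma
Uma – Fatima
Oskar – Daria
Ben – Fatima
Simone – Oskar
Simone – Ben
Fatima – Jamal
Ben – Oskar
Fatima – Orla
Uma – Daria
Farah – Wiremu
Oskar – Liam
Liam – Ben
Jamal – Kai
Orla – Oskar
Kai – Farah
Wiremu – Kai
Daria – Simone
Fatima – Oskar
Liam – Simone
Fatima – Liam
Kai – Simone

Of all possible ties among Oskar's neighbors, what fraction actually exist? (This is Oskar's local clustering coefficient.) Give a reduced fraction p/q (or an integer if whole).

11/21

Oskar's neighbors: Ben, Daria, Fatima, Liam, Orla, Simone, and Uma (k = 7).
Possible neighbor pairs: C(7,2) = 21. Edges among them: Ben–Fatima, Ben–Liam, Ben–Orla, Ben–Simone, Daria–Fatima, Daria–Simone, Daria–Uma, Fatima–Liam, Fatima–Orla, Fatima–Uma, Liam–Simone → e = 11.
Clustering(Oskar) = 11/21.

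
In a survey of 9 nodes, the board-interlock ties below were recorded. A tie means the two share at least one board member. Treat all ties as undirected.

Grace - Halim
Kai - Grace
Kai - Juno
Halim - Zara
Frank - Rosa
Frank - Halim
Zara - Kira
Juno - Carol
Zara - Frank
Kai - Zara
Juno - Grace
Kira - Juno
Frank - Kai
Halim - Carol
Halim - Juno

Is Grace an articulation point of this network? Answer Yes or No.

Even without Grace, every remaining node can still reach every other (the residual graph is connected), so Grace is not a cut vertex.

No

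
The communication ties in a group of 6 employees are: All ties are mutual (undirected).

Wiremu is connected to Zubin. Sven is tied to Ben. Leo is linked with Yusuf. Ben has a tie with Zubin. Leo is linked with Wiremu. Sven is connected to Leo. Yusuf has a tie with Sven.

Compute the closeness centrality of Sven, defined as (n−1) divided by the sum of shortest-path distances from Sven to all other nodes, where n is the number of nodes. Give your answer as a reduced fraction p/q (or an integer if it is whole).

5/7

Distances from Sven: Ben:1, Leo:1, Wiremu:2, Yusuf:1, Zubin:2. Sum = 7.
n = 6, so closeness = 5/7.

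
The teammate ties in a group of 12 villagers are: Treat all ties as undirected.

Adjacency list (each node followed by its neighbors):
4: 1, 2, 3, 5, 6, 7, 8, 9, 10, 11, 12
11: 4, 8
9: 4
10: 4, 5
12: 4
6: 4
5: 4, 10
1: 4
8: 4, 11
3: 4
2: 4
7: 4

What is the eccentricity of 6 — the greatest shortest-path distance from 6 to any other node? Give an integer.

Distances from 6: 1:2, 2:2, 3:2, 4:1, 5:2, 7:2, 8:2, 9:2, 10:2, 11:2, 12:2.
The largest is 2 (to 10, 3, 12, 5, 7, 11, 1, 9, 2, and 8), so the eccentricity of 6 is 2.

2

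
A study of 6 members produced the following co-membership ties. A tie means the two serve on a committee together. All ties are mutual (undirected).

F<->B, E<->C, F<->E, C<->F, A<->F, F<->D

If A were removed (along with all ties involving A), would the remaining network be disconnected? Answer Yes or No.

Even without A, every remaining node can still reach every other (the residual graph is connected), so A is not a cut vertex.

No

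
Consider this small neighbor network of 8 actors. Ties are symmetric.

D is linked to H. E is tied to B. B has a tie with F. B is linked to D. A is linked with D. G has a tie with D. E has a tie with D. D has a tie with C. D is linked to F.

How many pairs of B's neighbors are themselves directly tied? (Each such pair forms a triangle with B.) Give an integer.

2

B's neighbors: D, E, and F.
Neighbor pairs that are themselves tied: B–D–E; B–D–F. Each forms one triangle with B, for 2 in total.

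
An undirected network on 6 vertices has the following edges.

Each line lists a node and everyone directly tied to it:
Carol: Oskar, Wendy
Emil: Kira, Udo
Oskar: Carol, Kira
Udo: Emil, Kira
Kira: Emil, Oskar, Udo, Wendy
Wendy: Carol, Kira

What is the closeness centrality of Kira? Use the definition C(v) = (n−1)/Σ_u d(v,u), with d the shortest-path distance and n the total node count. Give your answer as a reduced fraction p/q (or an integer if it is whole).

Distances from Kira: Carol:2, Emil:1, Oskar:1, Udo:1, Wendy:1. Sum = 6.
n = 6, so closeness = 5/6.

5/6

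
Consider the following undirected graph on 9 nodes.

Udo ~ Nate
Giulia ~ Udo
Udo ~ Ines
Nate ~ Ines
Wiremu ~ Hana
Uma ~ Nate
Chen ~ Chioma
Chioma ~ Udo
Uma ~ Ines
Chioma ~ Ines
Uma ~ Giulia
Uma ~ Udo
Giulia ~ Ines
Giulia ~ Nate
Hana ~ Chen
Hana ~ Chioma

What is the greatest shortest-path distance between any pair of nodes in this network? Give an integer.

4

Eccentricity of each node (its greatest distance to any other): Chen:3, Chioma:2, Giulia:4, Hana:3, Ines:3, Nate:4, Udo:3, Uma:4, Wiremu:4.
The maximum eccentricity is 4, realized for instance by the pair Giulia–Wiremu via Giulia – Udo – Chioma – Hana – Wiremu. So the diameter is 4.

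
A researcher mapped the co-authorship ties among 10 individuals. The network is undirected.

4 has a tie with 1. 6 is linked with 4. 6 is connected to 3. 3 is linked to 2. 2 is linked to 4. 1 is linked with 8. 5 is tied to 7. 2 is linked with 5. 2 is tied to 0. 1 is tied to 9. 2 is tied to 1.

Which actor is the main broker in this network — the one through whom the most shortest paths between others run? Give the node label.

Unnormalized betweenness of each node: 0:0, 1:15, 2:47/2, 3:2, 4:5, 5:8, 6:1/2, 7:0, 8:0, 9:0.
2 has the largest value, 47/2, making it the main broker — the node through which the most shortest paths run.

2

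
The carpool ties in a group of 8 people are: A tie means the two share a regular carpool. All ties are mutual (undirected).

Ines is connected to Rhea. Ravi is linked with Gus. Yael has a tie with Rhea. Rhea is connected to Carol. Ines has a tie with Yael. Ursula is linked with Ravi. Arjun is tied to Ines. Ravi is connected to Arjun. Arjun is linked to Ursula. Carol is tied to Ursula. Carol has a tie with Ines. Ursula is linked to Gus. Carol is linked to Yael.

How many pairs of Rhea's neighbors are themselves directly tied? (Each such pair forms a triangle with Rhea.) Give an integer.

3

Rhea's neighbors: Carol, Ines, and Yael.
Neighbor pairs that are themselves tied: Rhea–Carol–Ines; Rhea–Carol–Yael; Rhea–Ines–Yael. Each forms one triangle with Rhea, for 3 in total.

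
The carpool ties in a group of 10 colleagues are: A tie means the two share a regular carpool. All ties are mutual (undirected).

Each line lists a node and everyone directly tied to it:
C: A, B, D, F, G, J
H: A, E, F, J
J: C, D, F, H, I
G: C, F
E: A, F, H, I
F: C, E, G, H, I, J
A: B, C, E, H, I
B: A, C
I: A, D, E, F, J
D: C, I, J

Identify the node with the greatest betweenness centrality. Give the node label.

C

Unnormalized betweenness of each node: A:13/3, B:0, C:95/12, D:1/4, E:1/2, F:31/6, G:0, H:11/12, I:11/4, J:13/6.
C has the largest value, 95/12, making it the main broker — the node through which the most shortest paths run.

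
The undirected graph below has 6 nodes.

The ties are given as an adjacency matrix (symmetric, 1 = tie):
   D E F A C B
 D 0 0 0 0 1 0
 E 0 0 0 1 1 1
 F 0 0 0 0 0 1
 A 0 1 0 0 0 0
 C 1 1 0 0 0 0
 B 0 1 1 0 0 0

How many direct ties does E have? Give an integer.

3

E is directly tied to A, B, and C. That is 3 neighbors, so the degree of E is 3.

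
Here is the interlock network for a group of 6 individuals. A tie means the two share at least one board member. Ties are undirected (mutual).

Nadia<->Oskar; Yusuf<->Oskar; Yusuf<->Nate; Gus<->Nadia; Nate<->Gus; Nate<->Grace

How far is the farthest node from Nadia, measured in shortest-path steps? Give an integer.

Distances from Nadia: Grace:3, Gus:1, Nate:2, Oskar:1, Yusuf:2.
The largest is 3 (to Grace), so the eccentricity of Nadia is 3.

3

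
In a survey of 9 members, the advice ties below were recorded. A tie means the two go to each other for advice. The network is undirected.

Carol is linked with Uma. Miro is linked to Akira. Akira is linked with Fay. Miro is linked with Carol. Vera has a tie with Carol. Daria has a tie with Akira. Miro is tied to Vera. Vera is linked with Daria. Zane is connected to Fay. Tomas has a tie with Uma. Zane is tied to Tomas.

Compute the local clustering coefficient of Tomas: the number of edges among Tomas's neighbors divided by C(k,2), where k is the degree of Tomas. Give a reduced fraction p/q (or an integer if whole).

Tomas's neighbors: Uma and Zane (k = 2).
Possible neighbor pairs: C(2,2) = 1. Edges among them: none → e = 0.
Clustering(Tomas) = 0/1.

0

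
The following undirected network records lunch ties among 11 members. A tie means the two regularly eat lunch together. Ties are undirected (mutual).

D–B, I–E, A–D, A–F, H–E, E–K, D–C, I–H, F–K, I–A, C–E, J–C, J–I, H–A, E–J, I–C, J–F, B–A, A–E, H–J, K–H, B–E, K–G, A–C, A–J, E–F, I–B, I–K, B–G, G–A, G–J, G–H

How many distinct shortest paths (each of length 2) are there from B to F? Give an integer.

The shortest distance is 2. The length-2 paths are: B–E–F; B–A–F.
That gives 2 distinct shortest paths.

2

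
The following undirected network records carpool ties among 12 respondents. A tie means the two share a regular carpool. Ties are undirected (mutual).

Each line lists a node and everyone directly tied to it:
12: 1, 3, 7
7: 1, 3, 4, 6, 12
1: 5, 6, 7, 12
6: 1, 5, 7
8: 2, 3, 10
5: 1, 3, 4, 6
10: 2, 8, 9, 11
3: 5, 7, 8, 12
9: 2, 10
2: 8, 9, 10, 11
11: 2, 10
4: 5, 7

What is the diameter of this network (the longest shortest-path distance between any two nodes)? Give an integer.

Eccentricity of each node (its greatest distance to any other): 1:5, 2:4, 3:3, 4:5, 5:4, 6:5, 7:4, 8:3, 9:5, 10:4, 11:5, 12:4.
The maximum eccentricity is 5, realized for instance by the pair 9–4 via 9 – 10 – 8 – 3 – 5 – 4. So the diameter is 5.

5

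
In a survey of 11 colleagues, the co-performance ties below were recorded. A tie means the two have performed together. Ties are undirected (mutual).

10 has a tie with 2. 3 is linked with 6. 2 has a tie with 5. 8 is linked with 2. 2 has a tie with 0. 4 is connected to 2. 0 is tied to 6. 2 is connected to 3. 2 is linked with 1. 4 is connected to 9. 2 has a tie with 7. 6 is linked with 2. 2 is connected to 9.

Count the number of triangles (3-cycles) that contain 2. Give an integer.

2's neighbors: 0, 1, 3, 4, 5, 6, 7, 8, 9, and 10.
Neighbor pairs that are themselves tied: 2–0–6; 2–3–6; 2–4–9. Each forms one triangle with 2, for 3 in total.

3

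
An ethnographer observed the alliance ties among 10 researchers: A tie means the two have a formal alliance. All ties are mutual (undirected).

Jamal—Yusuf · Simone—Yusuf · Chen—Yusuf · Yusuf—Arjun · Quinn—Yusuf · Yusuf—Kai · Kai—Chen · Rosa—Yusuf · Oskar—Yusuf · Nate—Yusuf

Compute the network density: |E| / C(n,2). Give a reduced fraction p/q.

There are 10 edges and 10 nodes, so the maximum possible is C(10,2) = 45.
Density = 10/45 = 2/9.

2/9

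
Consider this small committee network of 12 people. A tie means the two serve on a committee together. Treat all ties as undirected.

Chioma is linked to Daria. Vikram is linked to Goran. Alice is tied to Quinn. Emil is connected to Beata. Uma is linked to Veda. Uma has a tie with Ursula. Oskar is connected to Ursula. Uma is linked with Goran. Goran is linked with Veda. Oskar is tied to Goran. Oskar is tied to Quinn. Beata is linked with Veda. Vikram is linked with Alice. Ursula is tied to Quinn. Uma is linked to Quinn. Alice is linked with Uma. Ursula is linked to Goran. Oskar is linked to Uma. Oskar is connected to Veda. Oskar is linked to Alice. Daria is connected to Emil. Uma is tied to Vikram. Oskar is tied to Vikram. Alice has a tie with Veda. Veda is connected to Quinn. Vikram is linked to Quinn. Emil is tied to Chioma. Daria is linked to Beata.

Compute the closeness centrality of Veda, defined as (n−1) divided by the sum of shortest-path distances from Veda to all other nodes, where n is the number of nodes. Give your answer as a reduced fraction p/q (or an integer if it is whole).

Distances from Veda: Alice:1, Beata:1, Chioma:3, Daria:2, Emil:2, Goran:1, Oskar:1, Quinn:1, Uma:1, Ursula:2, Vikram:2. Sum = 17.
n = 12, so closeness = 11/17.

11/17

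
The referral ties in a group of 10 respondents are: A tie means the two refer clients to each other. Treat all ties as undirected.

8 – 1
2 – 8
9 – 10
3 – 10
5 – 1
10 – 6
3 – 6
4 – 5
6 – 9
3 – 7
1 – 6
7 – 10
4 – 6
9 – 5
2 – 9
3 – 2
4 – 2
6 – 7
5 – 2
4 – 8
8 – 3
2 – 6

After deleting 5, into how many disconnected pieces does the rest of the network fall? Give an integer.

5's neighbors (1, 2, 4, and 9) remain reachable from one another through other ties, so the rest of the network stays in one piece.

1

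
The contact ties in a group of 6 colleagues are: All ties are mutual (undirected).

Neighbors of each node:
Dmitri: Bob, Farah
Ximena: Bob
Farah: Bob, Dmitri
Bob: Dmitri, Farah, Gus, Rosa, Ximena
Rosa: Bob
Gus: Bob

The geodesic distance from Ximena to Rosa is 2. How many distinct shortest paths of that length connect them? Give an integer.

1

The shortest distance is 2, and the only length-2 path is Ximena–Bob–Rosa. So there is exactly 1 shortest path.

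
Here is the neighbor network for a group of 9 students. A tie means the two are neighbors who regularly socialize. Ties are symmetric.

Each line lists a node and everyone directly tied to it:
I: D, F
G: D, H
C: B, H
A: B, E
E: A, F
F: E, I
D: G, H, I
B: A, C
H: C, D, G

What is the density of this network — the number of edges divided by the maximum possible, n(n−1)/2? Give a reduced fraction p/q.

There are 10 edges and 9 nodes, so the maximum possible is C(9,2) = 36.
Density = 10/36 = 5/18.

5/18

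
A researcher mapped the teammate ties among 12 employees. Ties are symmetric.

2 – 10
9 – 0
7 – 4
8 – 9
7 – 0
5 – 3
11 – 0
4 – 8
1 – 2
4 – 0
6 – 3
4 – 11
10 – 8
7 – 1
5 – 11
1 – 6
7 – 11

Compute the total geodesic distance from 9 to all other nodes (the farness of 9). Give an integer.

27

Distances from 9: 0:1, 1:3, 2:3, 3:4, 4:2, 5:3, 6:4, 7:2, 8:1, 10:2, 11:2.
Sum = 1 + 3 + 3 + 4 + 2 + 3 + 4 + 2 + 1 + 2 + 2 = 27.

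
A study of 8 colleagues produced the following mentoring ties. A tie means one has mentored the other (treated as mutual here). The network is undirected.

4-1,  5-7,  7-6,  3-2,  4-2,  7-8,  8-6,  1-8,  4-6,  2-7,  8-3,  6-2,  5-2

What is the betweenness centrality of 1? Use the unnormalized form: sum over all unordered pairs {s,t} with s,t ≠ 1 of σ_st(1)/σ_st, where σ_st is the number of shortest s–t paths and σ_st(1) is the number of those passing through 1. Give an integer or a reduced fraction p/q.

1/2

Pairs whose geodesics pass through 1 — 8–4: 1/2.
All other pairs contribute 0.
Summing the contributions gives betweenness(1) = 1/2.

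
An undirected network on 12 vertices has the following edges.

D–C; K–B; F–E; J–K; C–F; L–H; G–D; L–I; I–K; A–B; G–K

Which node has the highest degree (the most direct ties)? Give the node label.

K

Degrees — A:1, B:2, C:2, D:2, E:1, F:2, G:2, H:1, I:2, J:1, K:4, L:2.
The maximum is 4, attained only by K.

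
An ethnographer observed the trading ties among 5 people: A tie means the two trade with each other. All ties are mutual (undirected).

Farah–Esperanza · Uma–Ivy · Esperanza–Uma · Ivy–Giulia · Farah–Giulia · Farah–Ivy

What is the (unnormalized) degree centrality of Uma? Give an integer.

Uma is directly tied to Esperanza and Ivy. That is 2 neighbors, so the degree of Uma is 2.

2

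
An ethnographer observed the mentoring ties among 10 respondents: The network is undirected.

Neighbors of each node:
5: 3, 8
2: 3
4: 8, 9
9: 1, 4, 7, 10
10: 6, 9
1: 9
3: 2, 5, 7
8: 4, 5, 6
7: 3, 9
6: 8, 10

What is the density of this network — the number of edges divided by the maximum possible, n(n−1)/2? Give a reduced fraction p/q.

11/45

There are 11 edges and 10 nodes, so the maximum possible is C(10,2) = 45.
Density = 11/45.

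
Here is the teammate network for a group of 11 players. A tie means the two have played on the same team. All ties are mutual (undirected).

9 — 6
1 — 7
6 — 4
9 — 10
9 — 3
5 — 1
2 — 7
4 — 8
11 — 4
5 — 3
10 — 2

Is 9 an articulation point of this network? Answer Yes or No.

Yes

Removing 9 leaves {1, 2, 3, 5, 7, and 10} with no path to {4, 6, 8, and 11}, so the network splits into 2 components. 9 is a cut vertex.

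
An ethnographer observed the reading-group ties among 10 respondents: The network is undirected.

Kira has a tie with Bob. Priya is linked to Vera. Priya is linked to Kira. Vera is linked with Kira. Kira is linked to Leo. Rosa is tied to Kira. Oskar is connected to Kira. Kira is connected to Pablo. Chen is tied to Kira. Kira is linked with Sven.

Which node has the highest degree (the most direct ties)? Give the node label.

Degrees — Bob:1, Chen:1, Kira:9, Leo:1, Oskar:1, Pablo:1, Priya:2, Rosa:1, Sven:1, Vera:2.
The maximum is 9, attained only by Kira.

Kira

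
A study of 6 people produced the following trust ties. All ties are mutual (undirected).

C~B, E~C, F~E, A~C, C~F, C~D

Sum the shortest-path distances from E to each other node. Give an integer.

8

Distances from E: A:2, B:2, C:1, D:2, F:1.
Sum = 2 + 2 + 1 + 2 + 1 = 8.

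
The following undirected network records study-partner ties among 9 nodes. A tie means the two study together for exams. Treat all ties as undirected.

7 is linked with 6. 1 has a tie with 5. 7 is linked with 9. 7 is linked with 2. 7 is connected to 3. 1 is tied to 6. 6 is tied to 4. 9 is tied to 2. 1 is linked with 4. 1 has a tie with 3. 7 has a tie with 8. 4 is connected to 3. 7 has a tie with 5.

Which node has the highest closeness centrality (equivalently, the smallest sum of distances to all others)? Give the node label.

Farness (sum of distances to all others) for each node — 1:15, 2:16, 3:13, 4:16, 5:14, 6:13, 7:10, 8:17, 9:16.
The smallest farness is 10, for 7, so 7 has the highest closeness.

7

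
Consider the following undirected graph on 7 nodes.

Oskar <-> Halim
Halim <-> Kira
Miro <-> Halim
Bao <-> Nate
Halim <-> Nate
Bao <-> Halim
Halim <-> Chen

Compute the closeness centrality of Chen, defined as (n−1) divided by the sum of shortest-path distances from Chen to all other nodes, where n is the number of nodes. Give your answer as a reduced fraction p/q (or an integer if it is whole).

Distances from Chen: Bao:2, Halim:1, Kira:2, Miro:2, Nate:2, Oskar:2. Sum = 11.
n = 7, so closeness = 6/11.

6/11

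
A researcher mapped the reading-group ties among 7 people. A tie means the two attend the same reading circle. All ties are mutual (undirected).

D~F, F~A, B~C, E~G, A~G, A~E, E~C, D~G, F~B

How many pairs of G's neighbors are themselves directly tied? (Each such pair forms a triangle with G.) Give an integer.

G's neighbors: A, D, and E.
Neighbor pairs that are themselves tied: G–A–E. Each forms one triangle with G, for 1 in total.

1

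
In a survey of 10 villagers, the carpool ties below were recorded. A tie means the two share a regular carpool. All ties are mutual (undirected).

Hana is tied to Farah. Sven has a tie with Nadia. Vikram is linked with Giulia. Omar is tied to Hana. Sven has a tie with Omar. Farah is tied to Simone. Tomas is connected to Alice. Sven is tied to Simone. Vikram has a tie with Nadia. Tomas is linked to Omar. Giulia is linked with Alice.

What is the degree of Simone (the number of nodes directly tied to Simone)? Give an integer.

2

Simone is directly tied to Farah and Sven. That is 2 neighbors, so the degree of Simone is 2.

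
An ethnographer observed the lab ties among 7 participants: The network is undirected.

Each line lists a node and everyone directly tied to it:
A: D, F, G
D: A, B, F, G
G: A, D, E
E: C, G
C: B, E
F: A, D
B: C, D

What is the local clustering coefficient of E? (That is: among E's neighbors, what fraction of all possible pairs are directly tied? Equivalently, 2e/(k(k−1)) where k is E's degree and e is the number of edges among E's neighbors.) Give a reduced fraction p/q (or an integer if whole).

0

E's neighbors: C and G (k = 2).
Possible neighbor pairs: C(2,2) = 1. Edges among them: none → e = 0.
Clustering(E) = 0/1.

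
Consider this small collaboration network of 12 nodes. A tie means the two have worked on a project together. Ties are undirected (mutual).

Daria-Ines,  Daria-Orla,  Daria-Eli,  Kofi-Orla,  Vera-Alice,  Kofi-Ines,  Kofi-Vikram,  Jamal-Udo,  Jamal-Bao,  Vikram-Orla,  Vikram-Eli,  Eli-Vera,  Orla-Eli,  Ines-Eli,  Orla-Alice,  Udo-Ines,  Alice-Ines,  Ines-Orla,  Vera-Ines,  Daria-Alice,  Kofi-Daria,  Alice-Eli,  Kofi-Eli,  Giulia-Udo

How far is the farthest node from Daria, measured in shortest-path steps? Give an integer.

4

Distances from Daria: Alice:1, Bao:4, Eli:1, Giulia:3, Ines:1, Jamal:3, Kofi:1, Orla:1, Udo:2, Vera:2, Vikram:2.
The largest is 4 (to Bao), so the eccentricity of Daria is 4.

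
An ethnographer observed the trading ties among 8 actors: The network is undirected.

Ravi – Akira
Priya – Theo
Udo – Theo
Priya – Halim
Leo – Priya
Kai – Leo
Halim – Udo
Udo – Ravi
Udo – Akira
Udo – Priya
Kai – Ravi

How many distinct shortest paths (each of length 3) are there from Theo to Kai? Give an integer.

2

The shortest distance is 3. The length-3 paths are: Theo–Udo–Ravi–Kai; Theo–Priya–Leo–Kai.
That gives 2 distinct shortest paths.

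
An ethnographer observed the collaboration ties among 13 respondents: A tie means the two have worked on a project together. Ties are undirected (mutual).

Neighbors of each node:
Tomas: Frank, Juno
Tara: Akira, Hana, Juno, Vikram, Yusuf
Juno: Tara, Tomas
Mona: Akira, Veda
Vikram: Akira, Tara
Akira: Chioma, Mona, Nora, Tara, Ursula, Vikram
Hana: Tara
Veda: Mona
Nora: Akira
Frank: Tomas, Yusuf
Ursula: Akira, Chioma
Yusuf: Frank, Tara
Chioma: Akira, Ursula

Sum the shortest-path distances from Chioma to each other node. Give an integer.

30

Distances from Chioma: Akira:1, Frank:4, Hana:3, Juno:3, Mona:2, Nora:2, Tara:2, Tomas:4, Ursula:1, Veda:3, Vikram:2, Yusuf:3.
Sum = 1 + 4 + 3 + 3 + 2 + 2 + 2 + 4 + 1 + 3 + 2 + 3 = 30.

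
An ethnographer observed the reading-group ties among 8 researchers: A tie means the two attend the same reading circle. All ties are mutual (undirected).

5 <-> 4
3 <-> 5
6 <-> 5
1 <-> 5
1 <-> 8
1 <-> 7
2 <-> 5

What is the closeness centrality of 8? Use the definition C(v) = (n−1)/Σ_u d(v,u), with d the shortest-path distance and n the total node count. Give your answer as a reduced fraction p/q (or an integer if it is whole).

Distances from 8: 1:1, 2:3, 3:3, 4:3, 5:2, 6:3, 7:2. Sum = 17.
n = 8, so closeness = 7/17.

7/17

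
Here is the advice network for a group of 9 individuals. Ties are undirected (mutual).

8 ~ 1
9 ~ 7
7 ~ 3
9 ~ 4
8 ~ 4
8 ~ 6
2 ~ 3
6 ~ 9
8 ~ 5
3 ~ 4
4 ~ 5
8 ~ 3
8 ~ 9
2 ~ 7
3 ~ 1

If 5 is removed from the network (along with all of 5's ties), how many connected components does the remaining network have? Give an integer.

5's neighbors (4 and 8) remain reachable from one another through other ties, so the rest of the network stays in one piece.

1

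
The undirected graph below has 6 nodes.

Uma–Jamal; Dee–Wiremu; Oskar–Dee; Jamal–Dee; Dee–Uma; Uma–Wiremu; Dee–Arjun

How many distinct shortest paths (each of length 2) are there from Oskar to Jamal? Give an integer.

The shortest distance is 2, and the only length-2 path is Oskar–Dee–Jamal. So there is exactly 1 shortest path.

1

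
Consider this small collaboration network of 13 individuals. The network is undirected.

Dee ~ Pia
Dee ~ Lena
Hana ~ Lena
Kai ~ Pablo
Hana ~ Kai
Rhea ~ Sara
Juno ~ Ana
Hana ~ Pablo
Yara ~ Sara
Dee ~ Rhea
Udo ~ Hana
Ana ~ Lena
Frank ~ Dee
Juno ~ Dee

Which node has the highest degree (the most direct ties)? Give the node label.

Dee

Degrees — Ana:2, Dee:5, Frank:1, Hana:4, Juno:2, Kai:2, Lena:3, Pablo:2, Pia:1, Rhea:2, Sara:2, Udo:1, Yara:1.
The maximum is 5, attained only by Dee.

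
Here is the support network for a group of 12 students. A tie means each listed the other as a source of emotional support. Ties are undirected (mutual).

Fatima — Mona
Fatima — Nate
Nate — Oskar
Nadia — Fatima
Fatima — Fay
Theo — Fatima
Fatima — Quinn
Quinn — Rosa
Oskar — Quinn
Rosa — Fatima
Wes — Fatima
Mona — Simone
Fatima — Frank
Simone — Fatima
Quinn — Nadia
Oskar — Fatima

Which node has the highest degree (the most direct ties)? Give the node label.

Degrees — Fatima:11, Fay:1, Frank:1, Mona:2, Nadia:2, Nate:2, Oskar:3, Quinn:4, Rosa:2, Simone:2, Theo:1, Wes:1.
The maximum is 11, attained only by Fatima.

Fatima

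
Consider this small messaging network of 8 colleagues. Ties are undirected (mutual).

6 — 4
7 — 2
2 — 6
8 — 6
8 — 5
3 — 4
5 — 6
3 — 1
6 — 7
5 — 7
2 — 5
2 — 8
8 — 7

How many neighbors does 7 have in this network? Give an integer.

4

7 is directly tied to 2, 5, 6, and 8. That is 4 neighbors, so the degree of 7 is 4.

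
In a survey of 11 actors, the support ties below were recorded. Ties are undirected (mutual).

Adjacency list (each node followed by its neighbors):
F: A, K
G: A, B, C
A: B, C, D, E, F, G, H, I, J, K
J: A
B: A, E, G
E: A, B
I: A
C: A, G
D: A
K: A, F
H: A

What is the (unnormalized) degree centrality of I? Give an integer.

I is directly tied to A. That is 1 neighbor, so the degree of I is 1.

1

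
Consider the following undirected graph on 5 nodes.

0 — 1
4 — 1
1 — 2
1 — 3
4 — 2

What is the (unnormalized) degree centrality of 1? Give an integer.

1 is directly tied to 0, 2, 3, and 4. That is 4 neighbors, so the degree of 1 is 4.

4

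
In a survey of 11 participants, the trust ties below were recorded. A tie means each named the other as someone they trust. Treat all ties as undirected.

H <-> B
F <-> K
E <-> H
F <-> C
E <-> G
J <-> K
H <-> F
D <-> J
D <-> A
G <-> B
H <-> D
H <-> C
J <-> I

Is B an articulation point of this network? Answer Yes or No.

No

Even without B, every remaining node can still reach every other (the residual graph is connected), so B is not a cut vertex.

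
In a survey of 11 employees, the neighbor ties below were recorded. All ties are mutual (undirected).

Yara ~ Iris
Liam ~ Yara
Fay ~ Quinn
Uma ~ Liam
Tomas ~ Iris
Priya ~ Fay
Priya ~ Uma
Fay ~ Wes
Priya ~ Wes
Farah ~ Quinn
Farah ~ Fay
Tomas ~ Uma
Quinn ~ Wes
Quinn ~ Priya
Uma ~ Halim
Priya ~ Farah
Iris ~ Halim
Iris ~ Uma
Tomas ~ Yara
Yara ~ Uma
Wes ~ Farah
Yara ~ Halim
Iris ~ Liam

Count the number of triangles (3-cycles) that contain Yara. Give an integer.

7

Yara's neighbors: Halim, Iris, Liam, Tomas, and Uma.
Neighbor pairs that are themselves tied: Yara–Halim–Iris; Yara–Halim–Uma; Yara–Iris–Liam; Yara–Iris–Tomas; Yara–Iris–Uma; Yara–Liam–Uma; Yara–Tomas–Uma. Each forms one triangle with Yara, for 7 in total.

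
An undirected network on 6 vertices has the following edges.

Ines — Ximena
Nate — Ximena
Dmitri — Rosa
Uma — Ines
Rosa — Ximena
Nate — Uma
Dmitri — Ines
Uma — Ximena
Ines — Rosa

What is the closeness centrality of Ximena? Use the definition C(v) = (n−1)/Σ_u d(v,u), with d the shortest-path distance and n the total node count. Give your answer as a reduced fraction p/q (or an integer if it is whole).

5/6

Distances from Ximena: Dmitri:2, Ines:1, Nate:1, Rosa:1, Uma:1. Sum = 6.
n = 6, so closeness = 5/6.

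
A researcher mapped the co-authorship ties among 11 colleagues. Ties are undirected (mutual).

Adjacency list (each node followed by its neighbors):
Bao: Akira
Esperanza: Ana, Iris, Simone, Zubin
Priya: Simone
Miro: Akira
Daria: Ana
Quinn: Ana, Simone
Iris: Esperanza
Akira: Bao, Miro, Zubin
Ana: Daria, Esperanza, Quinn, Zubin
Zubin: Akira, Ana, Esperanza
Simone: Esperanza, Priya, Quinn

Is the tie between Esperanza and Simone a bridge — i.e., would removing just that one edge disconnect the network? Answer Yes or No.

No

Even without that edge, Esperanza still reaches Simone via Esperanza – Ana – Quinn – Simone, so the network stays connected. Not a bridge.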